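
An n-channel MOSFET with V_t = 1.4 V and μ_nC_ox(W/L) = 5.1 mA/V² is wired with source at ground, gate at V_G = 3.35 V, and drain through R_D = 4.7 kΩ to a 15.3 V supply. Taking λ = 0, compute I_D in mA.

I_D = 3.18 mA

V_GS = V_G = 3.35 V, so V_ov = 3.35 − 1.4 = 1.95 V.
Assume saturation: I_D = ½ k_n V_ov² = 0.5 × 5.1 × 1.95² = 9.7 mA, giving V_DS = V_DD − I_D R_D = 15.3 − 9.7 × 4.7 = -30.3 V.
But -30.3 V < V_ov = 1.95 V, so the device is actually in triode.
In triode I_D = k_n[V_ov V_DS − ½ V_DS²] and I_D = (V_DD − V_DS)/R_D. Equating: 12 V_DS² − 47.74 V_DS + 15.3 = 0, giving V_DS = 0.351 V (the root below V_ov).
I_D = (15.3 − 0.351) / 4.7 = 3.18 mA.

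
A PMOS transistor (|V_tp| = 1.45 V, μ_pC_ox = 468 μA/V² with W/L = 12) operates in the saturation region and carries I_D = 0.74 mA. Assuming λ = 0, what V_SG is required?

V_SG = 1.96 V

k_p = μ_pC_ox · (W/L) = 5.616 mA/V².
In saturation I_D = ½ k_p (V_SG − |V_tp|)², so V_SG − |V_tp| = √(2 I_D / k_p) = √(2 × 0.74 / 5.616) = 0.513 V.
V_SG = 1.45 + 0.513 = 1.96 V.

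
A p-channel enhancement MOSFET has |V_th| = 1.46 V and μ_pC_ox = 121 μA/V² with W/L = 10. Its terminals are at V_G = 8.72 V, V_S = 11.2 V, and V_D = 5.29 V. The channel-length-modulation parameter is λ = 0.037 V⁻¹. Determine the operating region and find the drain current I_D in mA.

Saturation; I_D = 0.767 mA

V_SG = V_S − V_G = 11.2 − 8.72 = 2.48 V; V_SD = V_S − V_D = 11.2 − 5.29 = 5.91 V.
k_p = μ_pC_ox · (W/L) = 1.21 mA/V².
V_ov = V_SG − |V_th| = 2.48 − 1.46 = 1.02 V.
Since V_SD = 5.91 V ≥ V_ov = 1.02 V, the device is in saturation.
I_D = ½ k_p V_ov² (1 + λ V_SD) = 0.5 × 1.21 × 1.02² × (1 + 0.037 × 5.91) = 0.767 mA.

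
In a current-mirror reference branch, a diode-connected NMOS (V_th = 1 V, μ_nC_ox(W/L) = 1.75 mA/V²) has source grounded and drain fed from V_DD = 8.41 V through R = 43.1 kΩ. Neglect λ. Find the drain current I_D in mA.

I_D = 0.162 mA

With gate tied to drain, V_GS = V_DS ≥ V_GS − V_th, so the device is in saturation.
KCL at the drain: ½ k_n (V_GS − V_th)² = (V_DD − V_GS)/R.
Let x = V_GS − 1. Then 37.7 x² + x − 7.41 = 0, giving x = 0.43 V (positive root), so V_GS = 1.43 V.
I_D = (V_DD − V_GS)/R = (8.41 − 1.43) / 43.1 = 0.162 mA.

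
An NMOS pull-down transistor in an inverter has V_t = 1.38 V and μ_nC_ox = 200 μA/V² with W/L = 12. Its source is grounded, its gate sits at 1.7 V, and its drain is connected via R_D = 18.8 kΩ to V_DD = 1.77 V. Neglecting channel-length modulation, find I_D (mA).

I_D = 0.0864 mA

V_GS = V_G = 1.7 V, so V_ov = 1.7 − 1.38 = 0.32 V.
k_n = μ_nC_ox · (W/L) = 2.4 mA/V².
Assume saturation: I_D = ½ k_n V_ov² = 0.5 × 2.4 × 0.32² = 0.123 mA, giving V_DS = V_DD − I_D R_D = 1.77 − 0.123 × 18.8 = -0.54 V.
But -0.54 V < V_ov = 0.32 V, so the device is actually in triode.
In triode I_D = k_n[V_ov V_DS − ½ V_DS²] and I_D = (V_DD − V_DS)/R_D. Equating: 22.6 V_DS² − 15.44 V_DS + 1.77 = 0, giving V_DS = 0.146 V (the root below V_ov).
I_D = (1.77 − 0.146) / 18.8 = 0.0864 mA.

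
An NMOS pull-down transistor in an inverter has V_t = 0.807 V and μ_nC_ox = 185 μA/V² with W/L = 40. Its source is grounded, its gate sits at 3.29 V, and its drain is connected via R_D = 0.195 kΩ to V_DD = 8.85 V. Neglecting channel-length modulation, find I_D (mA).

I_D = 22.8 mA

V_GS = V_G = 3.29 V, so V_ov = 3.29 − 0.807 = 2.48 V.
k_n = μ_nC_ox · (W/L) = 7.4 mA/V².
Assume saturation: I_D = ½ k_n V_ov² = 0.5 × 7.4 × 2.48² = 22.8 mA, giving V_DS = V_DD − I_D R_D = 8.85 − 22.8 × 0.195 = 4.4 V.
V_DS = 4.4 V ≥ V_ov = 2.48 V, confirming saturation.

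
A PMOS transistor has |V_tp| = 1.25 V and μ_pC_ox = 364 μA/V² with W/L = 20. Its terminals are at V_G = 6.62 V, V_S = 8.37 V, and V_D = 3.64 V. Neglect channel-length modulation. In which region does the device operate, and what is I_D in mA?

Saturation; I_D = 0.910 mA

V_SG = V_S − V_G = 8.37 − 6.62 = 1.75 V; V_SD = V_S − V_D = 8.37 − 3.64 = 4.73 V.
k_p = μ_pC_ox · (W/L) = 7.28 mA/V².
V_ov = V_SG − |V_tp| = 1.75 − 1.25 = 0.5 V.
Since V_SD = 4.73 V ≥ V_ov = 0.5 V, the device is in saturation.
I_D = ½ k_p V_ov² = 0.5 × 7.28 × 0.5² = 0.91 mA.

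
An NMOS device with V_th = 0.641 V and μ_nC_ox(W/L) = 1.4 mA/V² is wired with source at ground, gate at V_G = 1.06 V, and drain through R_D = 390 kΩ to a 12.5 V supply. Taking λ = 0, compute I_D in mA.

V_GS = V_G = 1.06 V, so V_ov = 1.06 − 0.641 = 0.419 V.
Assume saturation: I_D = ½ k_n V_ov² = 0.5 × 1.4 × 0.419² = 0.123 mA, giving V_DS = V_DD − I_D R_D = 12.5 − 0.123 × 390 = -35.4 V.
But -35.4 V < V_ov = 0.419 V, so the device is actually in triode.
In triode I_D = k_n[V_ov V_DS − ½ V_DS²] and I_D = (V_DD − V_DS)/R_D. Equating: 273 V_DS² − 229.8 V_DS + 12.5 = 0, giving V_DS = 0.0585 V (the root below V_ov).
I_D = (12.5 − 0.0585) / 390 = 0.0319 mA.

I_D = 0.0319 mA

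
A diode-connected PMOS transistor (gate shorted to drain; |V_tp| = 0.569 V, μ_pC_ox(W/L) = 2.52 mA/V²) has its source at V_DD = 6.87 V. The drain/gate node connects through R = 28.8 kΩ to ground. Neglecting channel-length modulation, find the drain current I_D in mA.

With gate tied to drain, V_SG = V_SD ≥ V_SG − |V_tp|, so the device is in saturation.
KCL at the drain: ½ k_p (V_SG − |V_tp|)² = (V_DD − V_SG)/R.
Let x = V_SG − 0.569. Then 36.3 x² + x − 6.301 = 0, giving x = 0.403 V (positive root), so V_SG = 0.972 V.
I_D = (V_DD − V_SG)/R = (6.87 − 0.972) / 28.8 = 0.205 mA.

I_D = 0.205 mA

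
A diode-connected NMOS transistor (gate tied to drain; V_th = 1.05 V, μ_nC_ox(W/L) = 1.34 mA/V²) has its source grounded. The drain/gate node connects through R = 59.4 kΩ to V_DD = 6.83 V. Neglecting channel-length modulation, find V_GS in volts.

V_GS = 1.42 V

With gate tied to drain, V_GS = V_DS ≥ V_GS − V_th, so the device is in saturation.
KCL at the drain: ½ k_n (V_GS − V_th)² = (V_DD − V_GS)/R.
Let x = V_GS − 1.05. Then 39.8 x² + x − 5.78 = 0, giving x = 0.369 V (positive root), so V_GS = 1.42 V.
I_D = (V_DD − V_GS)/R = (6.83 − 1.42) / 59.4 = 0.0911 mA.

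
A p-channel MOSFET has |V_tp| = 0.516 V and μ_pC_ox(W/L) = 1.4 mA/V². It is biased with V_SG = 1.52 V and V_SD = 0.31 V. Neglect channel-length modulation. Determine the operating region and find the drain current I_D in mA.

Triode; I_D = 0.368 mA

V_ov = V_SG − |V_tp| = 1.52 − 0.516 = 1 V.
Since V_SD = 0.31 V < V_ov = 1 V, the device is in the triode region.
I_D = k_p [V_ov · V_SD − ½ V_SD²] = 1.4 × [1 × 0.31 − 0.5 × 0.31²] = 0.368 mA.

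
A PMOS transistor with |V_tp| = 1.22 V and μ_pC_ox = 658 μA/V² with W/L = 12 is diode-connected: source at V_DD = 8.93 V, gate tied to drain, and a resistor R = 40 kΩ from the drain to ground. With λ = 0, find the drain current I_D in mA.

With gate tied to drain, V_SG = V_SD ≥ V_SG − |V_tp|, so the device is in saturation.
k_p = μ_pC_ox · (W/L) = 7.896 mA/V².
KCL at the drain: ½ k_p (V_SG − |V_tp|)² = (V_DD − V_SG)/R.
Let x = V_SG − 1.22. Then 158 x² + x − 7.71 = 0, giving x = 0.218 V (positive root), so V_SG = 1.44 V.
I_D = (V_DD − V_SG)/R = (8.93 − 1.44) / 40 = 0.187 mA.

I_D = 0.187 mA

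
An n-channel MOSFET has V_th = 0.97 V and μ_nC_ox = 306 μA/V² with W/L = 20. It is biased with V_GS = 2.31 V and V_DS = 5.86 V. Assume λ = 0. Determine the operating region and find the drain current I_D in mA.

Saturation; I_D = 5.49 mA

k_n = μ_nC_ox · (W/L) = 6.12 mA/V².
V_ov = V_GS − V_th = 2.31 − 0.97 = 1.34 V.
Since V_DS = 5.86 V ≥ V_ov = 1.34 V, the device is in saturation.
I_D = ½ k_n V_ov² = 0.5 × 6.12 × 1.34² = 5.49 mA.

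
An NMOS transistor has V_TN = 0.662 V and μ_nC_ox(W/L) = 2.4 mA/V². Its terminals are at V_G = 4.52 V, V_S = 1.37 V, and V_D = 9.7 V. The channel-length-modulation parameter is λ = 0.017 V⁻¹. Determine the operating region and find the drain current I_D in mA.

V_GS = V_G − V_S = 4.52 − 1.37 = 3.15 V; V_DS = V_D − V_S = 9.7 − 1.37 = 8.33 V.
V_ov = V_GS − V_TN = 3.15 − 0.662 = 2.49 V.
Since V_DS = 8.33 V ≥ V_ov = 2.49 V, the device is in saturation.
I_D = ½ k_n V_ov² (1 + λ V_DS) = 0.5 × 2.4 × 2.49² × (1 + 0.017 × 8.33) = 8.48 mA.

Saturation; I_D = 8.48 mA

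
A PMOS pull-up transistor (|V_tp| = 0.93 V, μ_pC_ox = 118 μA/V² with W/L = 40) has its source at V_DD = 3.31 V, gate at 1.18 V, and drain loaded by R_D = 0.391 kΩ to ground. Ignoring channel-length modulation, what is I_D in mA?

I_D = 3.40 mA

V_SG = V_DD − V_G = 3.31 − 1.18 = 2.13 V, so V_ov = 2.13 − 0.93 = 1.2 V.
k_p = μ_pC_ox · (W/L) = 4.72 mA/V².
Assume saturation: I_D = ½ k_p V_ov² = 0.5 × 4.72 × 1.2² = 3.4 mA, giving V_SD = V_DD − I_D R_D = 3.31 − 3.4 × 0.391 = 1.98 V.
V_SD = 1.98 V ≥ V_ov = 1.2 V, confirming saturation.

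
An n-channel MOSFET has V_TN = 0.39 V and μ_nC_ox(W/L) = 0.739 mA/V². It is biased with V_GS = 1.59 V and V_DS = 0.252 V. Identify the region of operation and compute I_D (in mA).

V_ov = V_GS − V_TN = 1.59 − 0.39 = 1.2 V.
Since V_DS = 0.252 V < V_ov = 1.2 V, the device is in the triode region.
I_D = k_n [V_ov · V_DS − ½ V_DS²] = 0.739 × [1.2 × 0.252 − 0.5 × 0.252²] = 0.2 mA.

Triode; I_D = 0.200 mA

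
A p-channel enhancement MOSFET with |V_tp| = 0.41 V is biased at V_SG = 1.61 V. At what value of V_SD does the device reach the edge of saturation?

V_SD,sat = 1.20 V

The boundary between triode and saturation is V_SD = V_SG − |V_tp| = V_ov.
V_ov = 1.61 − 0.41 = 1.2 V.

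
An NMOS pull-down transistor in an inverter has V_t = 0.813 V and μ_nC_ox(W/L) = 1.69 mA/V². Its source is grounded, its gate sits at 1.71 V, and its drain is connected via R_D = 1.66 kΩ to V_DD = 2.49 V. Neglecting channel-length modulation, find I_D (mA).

I_D = 0.680 mA

V_GS = V_G = 1.71 V, so V_ov = 1.71 − 0.813 = 0.897 V.
Assume saturation: I_D = ½ k_n V_ov² = 0.5 × 1.69 × 0.897² = 0.68 mA, giving V_DS = V_DD − I_D R_D = 2.49 − 0.68 × 1.66 = 1.36 V.
V_DS = 1.36 V ≥ V_ov = 0.897 V, confirming saturation.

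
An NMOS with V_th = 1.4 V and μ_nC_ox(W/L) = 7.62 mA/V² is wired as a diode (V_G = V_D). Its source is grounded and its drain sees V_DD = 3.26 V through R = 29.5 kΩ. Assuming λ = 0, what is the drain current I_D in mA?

With gate tied to drain, V_GS = V_DS ≥ V_GS − V_th, so the device is in saturation.
KCL at the drain: ½ k_n (V_GS − V_th)² = (V_DD − V_GS)/R.
Let x = V_GS − 1.4. Then 112 x² + x − 1.86 = 0, giving x = 0.124 V (positive root), so V_GS = 1.52 V.
I_D = (V_DD − V_GS)/R = (3.26 − 1.52) / 29.5 = 0.0588 mA.

I_D = 0.0588 mA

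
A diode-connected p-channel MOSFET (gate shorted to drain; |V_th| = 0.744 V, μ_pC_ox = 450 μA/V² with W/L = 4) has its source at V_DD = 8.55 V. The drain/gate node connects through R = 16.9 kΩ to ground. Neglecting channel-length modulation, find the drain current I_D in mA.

I_D = 0.421 mA

With gate tied to drain, V_SG = V_SD ≥ V_SG − |V_th|, so the device is in saturation.
k_p = μ_pC_ox · (W/L) = 1.8 mA/V².
KCL at the drain: ½ k_p (V_SG − |V_th|)² = (V_DD − V_SG)/R.
Let x = V_SG − 0.744. Then 15.2 x² + x − 7.806 = 0, giving x = 0.684 V (positive root), so V_SG = 1.43 V.
I_D = (V_DD − V_SG)/R = (8.55 − 1.43) / 16.9 = 0.421 mA.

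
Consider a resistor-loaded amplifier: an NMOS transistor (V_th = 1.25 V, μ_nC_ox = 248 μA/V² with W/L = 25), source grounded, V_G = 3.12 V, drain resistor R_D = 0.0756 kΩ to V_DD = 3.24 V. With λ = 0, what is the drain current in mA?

V_GS = V_G = 3.12 V, so V_ov = 3.12 − 1.25 = 1.87 V.
k_n = μ_nC_ox · (W/L) = 6.2 mA/V².
Assume saturation: I_D = ½ k_n V_ov² = 0.5 × 6.2 × 1.87² = 10.8 mA, giving V_DS = V_DD − I_D R_D = 3.24 − 10.8 × 0.0756 = 2.42 V.
V_DS = 2.42 V ≥ V_ov = 1.87 V, confirming saturation.

I_D = 10.8 mA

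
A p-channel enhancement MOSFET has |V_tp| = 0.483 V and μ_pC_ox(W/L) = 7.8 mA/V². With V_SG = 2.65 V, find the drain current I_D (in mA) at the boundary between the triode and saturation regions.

I_D = 18.3 mA

At the boundary V_SD = V_ov = V_SG − |V_tp| = 2.65 − 0.483 = 2.17 V.
I_D = ½ k_p V_ov² = 0.5 × 7.8 × 2.17² = 18.3 mA.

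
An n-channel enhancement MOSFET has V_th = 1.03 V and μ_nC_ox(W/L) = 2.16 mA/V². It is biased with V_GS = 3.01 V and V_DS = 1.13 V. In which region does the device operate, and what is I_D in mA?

Triode; I_D = 3.45 mA

V_ov = V_GS − V_th = 3.01 − 1.03 = 1.98 V.
Since V_DS = 1.13 V < V_ov = 1.98 V, the device is in the triode region.
I_D = k_n [V_ov · V_DS − ½ V_DS²] = 2.16 × [1.98 × 1.13 − 0.5 × 1.13²] = 3.45 mA.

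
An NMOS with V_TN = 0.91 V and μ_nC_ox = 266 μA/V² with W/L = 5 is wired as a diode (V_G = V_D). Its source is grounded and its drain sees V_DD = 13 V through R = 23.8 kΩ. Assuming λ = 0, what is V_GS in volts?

With gate tied to drain, V_GS = V_DS ≥ V_GS − V_TN, so the device is in saturation.
k_n = μ_nC_ox · (W/L) = 1.33 mA/V².
KCL at the drain: ½ k_n (V_GS − V_TN)² = (V_DD − V_GS)/R.
Let x = V_GS − 0.91. Then 15.8 x² + x − 12.09 = 0, giving x = 0.843 V (positive root), so V_GS = 1.75 V.
I_D = (V_DD − V_GS)/R = (13 − 1.75) / 23.8 = 0.473 mA.

V_GS = 1.75 V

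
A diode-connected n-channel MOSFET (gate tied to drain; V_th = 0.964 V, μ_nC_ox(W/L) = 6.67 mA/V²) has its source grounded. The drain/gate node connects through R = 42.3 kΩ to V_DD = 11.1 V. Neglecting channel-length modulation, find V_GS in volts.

V_GS = 1.23 V

With gate tied to drain, V_GS = V_DS ≥ V_GS − V_th, so the device is in saturation.
KCL at the drain: ½ k_n (V_GS − V_th)² = (V_DD − V_GS)/R.
Let x = V_GS − 0.964. Then 141 x² + x − 10.14 = 0, giving x = 0.265 V (positive root), so V_GS = 1.23 V.
I_D = (V_DD − V_GS)/R = (11.1 − 1.23) / 42.3 = 0.233 mA.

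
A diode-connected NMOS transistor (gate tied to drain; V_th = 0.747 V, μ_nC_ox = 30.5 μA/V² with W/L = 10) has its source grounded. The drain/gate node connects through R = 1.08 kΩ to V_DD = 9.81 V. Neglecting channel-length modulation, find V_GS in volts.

V_GS = 5.73 V

With gate tied to drain, V_GS = V_DS ≥ V_GS − V_th, so the device is in saturation.
k_n = μ_nC_ox · (W/L) = 0.305 mA/V².
KCL at the drain: ½ k_n (V_GS − V_th)² = (V_DD − V_GS)/R.
Let x = V_GS − 0.747. Then 0.165 x² + x − 9.063 = 0, giving x = 4.98 V (positive root), so V_GS = 5.73 V.
I_D = (V_DD − V_GS)/R = (9.81 − 5.73) / 1.08 = 3.78 mA.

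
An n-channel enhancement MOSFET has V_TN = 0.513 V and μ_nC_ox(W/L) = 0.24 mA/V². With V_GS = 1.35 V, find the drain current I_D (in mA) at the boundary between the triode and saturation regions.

At the boundary V_DS = V_ov = V_GS − V_TN = 1.35 − 0.513 = 0.837 V.
I_D = ½ k_n V_ov² = 0.5 × 0.24 × 0.837² = 0.0841 mA.

I_D = 0.0841 mA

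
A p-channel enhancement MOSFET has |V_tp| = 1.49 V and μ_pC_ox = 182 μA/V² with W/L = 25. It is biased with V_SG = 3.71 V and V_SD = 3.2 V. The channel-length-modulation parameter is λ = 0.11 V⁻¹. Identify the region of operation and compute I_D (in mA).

Saturation; I_D = 15.2 mA

k_p = μ_pC_ox · (W/L) = 4.55 mA/V².
V_ov = V_SG − |V_tp| = 3.71 − 1.49 = 2.22 V.
Since V_SD = 3.2 V ≥ V_ov = 2.22 V, the device is in saturation.
I_D = ½ k_p V_ov² (1 + λ V_SD) = 0.5 × 4.55 × 2.22² × (1 + 0.11 × 3.2) = 15.2 mA.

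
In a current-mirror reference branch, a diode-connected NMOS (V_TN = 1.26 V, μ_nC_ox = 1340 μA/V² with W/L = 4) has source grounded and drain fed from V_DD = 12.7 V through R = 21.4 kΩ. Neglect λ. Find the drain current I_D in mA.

With gate tied to drain, V_GS = V_DS ≥ V_GS − V_TN, so the device is in saturation.
k_n = μ_nC_ox · (W/L) = 5.36 mA/V².
KCL at the drain: ½ k_n (V_GS − V_TN)² = (V_DD − V_GS)/R.
Let x = V_GS − 1.26. Then 57.4 x² + x − 11.44 = 0, giving x = 0.438 V (positive root), so V_GS = 1.7 V.
I_D = (V_DD − V_GS)/R = (12.7 − 1.7) / 21.4 = 0.514 mA.

I_D = 0.514 mA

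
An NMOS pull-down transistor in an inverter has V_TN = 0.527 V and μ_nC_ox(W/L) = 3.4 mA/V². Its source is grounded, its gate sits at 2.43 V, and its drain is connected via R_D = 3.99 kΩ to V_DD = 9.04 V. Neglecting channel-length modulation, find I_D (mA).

V_GS = V_G = 2.43 V, so V_ov = 2.43 − 0.527 = 1.9 V.
Assume saturation: I_D = ½ k_n V_ov² = 0.5 × 3.4 × 1.9² = 6.16 mA, giving V_DS = V_DD − I_D R_D = 9.04 − 6.16 × 3.99 = -15.5 V.
But -15.5 V < V_ov = 1.9 V, so the device is actually in triode.
In triode I_D = k_n[V_ov V_DS − ½ V_DS²] and I_D = (V_DD − V_DS)/R_D. Equating: 6.78 V_DS² − 26.82 V_DS + 9.04 = 0, giving V_DS = 0.372 V (the root below V_ov).
I_D = (9.04 − 0.372) / 3.99 = 2.17 mA.

I_D = 2.17 mA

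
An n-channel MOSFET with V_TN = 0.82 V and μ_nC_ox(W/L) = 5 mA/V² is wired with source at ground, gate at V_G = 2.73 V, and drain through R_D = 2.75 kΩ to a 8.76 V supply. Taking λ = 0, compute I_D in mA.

I_D = 3.06 mA

V_GS = V_G = 2.73 V, so V_ov = 2.73 − 0.82 = 1.91 V.
Assume saturation: I_D = ½ k_n V_ov² = 0.5 × 5 × 1.91² = 9.12 mA, giving V_DS = V_DD − I_D R_D = 8.76 − 9.12 × 2.75 = -16.3 V.
But -16.3 V < V_ov = 1.91 V, so the device is actually in triode.
In triode I_D = k_n[V_ov V_DS − ½ V_DS²] and I_D = (V_DD − V_DS)/R_D. Equating: 6.88 V_DS² − 27.26 V_DS + 8.76 = 0, giving V_DS = 0.353 V (the root below V_ov).
I_D = (8.76 − 0.353) / 2.75 = 3.06 mA.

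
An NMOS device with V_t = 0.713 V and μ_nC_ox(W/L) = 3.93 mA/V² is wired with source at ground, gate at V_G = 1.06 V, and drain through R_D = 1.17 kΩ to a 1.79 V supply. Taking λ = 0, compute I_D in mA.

I_D = 0.237 mA

V_GS = V_G = 1.06 V, so V_ov = 1.06 − 0.713 = 0.347 V.
Assume saturation: I_D = ½ k_n V_ov² = 0.5 × 3.93 × 0.347² = 0.237 mA, giving V_DS = V_DD − I_D R_D = 1.79 − 0.237 × 1.17 = 1.51 V.
V_DS = 1.51 V ≥ V_ov = 0.347 V, confirming saturation.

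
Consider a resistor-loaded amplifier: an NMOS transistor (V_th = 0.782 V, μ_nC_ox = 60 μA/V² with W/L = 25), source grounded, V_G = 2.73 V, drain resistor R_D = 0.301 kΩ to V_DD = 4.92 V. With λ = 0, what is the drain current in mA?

V_GS = V_G = 2.73 V, so V_ov = 2.73 − 0.782 = 1.95 V.
k_n = μ_nC_ox · (W/L) = 1.5 mA/V².
Assume saturation: I_D = ½ k_n V_ov² = 0.5 × 1.5 × 1.95² = 2.85 mA, giving V_DS = V_DD − I_D R_D = 4.92 − 2.85 × 0.301 = 4.06 V.
V_DS = 4.06 V ≥ V_ov = 1.95 V, confirming saturation.

I_D = 2.85 mA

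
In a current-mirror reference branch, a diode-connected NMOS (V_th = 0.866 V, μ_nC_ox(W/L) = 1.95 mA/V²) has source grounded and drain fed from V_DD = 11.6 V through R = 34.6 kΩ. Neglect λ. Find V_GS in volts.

With gate tied to drain, V_GS = V_DS ≥ V_GS − V_th, so the device is in saturation.
KCL at the drain: ½ k_n (V_GS − V_th)² = (V_DD − V_GS)/R.
Let x = V_GS − 0.866. Then 33.7 x² + x − 10.73 = 0, giving x = 0.549 V (positive root), so V_GS = 1.42 V.
I_D = (V_DD − V_GS)/R = (11.6 − 1.42) / 34.6 = 0.294 mA.

V_GS = 1.42 V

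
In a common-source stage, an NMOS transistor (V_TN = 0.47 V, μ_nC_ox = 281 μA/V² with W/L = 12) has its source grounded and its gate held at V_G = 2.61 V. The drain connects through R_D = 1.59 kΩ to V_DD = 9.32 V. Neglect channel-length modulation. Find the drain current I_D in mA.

V_GS = V_G = 2.61 V, so V_ov = 2.61 − 0.47 = 2.14 V.
k_n = μ_nC_ox · (W/L) = 3.372 mA/V².
Assume saturation: I_D = ½ k_n V_ov² = 0.5 × 3.372 × 2.14² = 7.72 mA, giving V_DS = V_DD − I_D R_D = 9.32 − 7.72 × 1.59 = -2.96 V.
But -2.96 V < V_ov = 2.14 V, so the device is actually in triode.
In triode I_D = k_n[V_ov V_DS − ½ V_DS²] and I_D = (V_DD − V_DS)/R_D. Equating: 2.68 V_DS² − 12.47 V_DS + 9.32 = 0, giving V_DS = 0.935 V (the root below V_ov).
I_D = (9.32 − 0.935) / 1.59 = 5.27 mA.

I_D = 5.27 mA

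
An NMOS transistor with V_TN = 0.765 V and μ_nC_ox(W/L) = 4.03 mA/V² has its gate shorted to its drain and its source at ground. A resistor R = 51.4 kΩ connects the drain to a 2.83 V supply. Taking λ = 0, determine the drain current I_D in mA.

With gate tied to drain, V_GS = V_DS ≥ V_GS − V_TN, so the device is in saturation.
KCL at the drain: ½ k_n (V_GS − V_TN)² = (V_DD − V_GS)/R.
Let x = V_GS − 0.765. Then 104 x² + x − 2.065 = 0, giving x = 0.136 V (positive root), so V_GS = 0.901 V.
I_D = (V_DD − V_GS)/R = (2.83 − 0.901) / 51.4 = 0.0375 mA.

I_D = 0.0375 mA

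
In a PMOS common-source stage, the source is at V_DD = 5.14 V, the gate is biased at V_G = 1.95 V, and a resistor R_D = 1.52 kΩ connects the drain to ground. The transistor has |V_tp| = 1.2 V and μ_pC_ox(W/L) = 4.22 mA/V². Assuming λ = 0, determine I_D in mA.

I_D = 3.11 mA

V_SG = V_DD − V_G = 5.14 − 1.95 = 3.19 V, so V_ov = 3.19 − 1.2 = 1.99 V.
Assume saturation: I_D = ½ k_p V_ov² = 0.5 × 4.22 × 1.99² = 8.36 mA, giving V_SD = V_DD − I_D R_D = 5.14 − 8.36 × 1.52 = -7.56 V.
But -7.56 V < V_ov = 1.99 V, so the device is actually in triode.
In triode I_D = k_p[V_ov V_SD − ½ V_SD²] and I_D = (V_DD − V_SD)/R_D. Equating: 3.21 V_SD² − 13.76 V_SD + 5.14 = 0, giving V_SD = 0.413 V (the root below V_ov).
I_D = (5.14 − 0.413) / 1.52 = 3.11 mA.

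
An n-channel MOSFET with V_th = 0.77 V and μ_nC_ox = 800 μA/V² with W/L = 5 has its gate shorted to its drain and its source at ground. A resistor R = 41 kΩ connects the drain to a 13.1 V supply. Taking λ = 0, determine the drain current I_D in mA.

I_D = 0.291 mA

With gate tied to drain, V_GS = V_DS ≥ V_GS − V_th, so the device is in saturation.
k_n = μ_nC_ox · (W/L) = 4 mA/V².
KCL at the drain: ½ k_n (V_GS − V_th)² = (V_DD − V_GS)/R.
Let x = V_GS − 0.77. Then 82 x² + x − 12.33 = 0, giving x = 0.382 V (positive root), so V_GS = 1.15 V.
I_D = (V_DD − V_GS)/R = (13.1 − 1.15) / 41 = 0.291 mA.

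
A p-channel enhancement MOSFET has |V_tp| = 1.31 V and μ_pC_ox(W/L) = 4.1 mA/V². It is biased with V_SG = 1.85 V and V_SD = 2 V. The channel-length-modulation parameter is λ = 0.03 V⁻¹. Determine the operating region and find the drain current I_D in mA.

V_ov = V_SG − |V_tp| = 1.85 − 1.31 = 0.54 V.
Since V_SD = 2 V ≥ V_ov = 0.54 V, the device is in saturation.
I_D = ½ k_p V_ov² (1 + λ V_SD) = 0.5 × 4.1 × 0.54² × (1 + 0.03 × 2) = 0.634 mA.

Saturation; I_D = 0.634 mA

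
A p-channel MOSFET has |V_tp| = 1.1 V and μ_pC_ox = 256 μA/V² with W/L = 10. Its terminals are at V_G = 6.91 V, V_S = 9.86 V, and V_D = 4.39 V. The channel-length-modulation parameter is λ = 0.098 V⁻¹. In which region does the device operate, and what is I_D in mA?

V_SG = V_S − V_G = 9.86 − 6.91 = 2.95 V; V_SD = V_S − V_D = 9.86 − 4.39 = 5.47 V.
k_p = μ_pC_ox · (W/L) = 2.56 mA/V².
V_ov = V_SG − |V_tp| = 2.95 − 1.1 = 1.85 V.
Since V_SD = 5.47 V ≥ V_ov = 1.85 V, the device is in saturation.
I_D = ½ k_p V_ov² (1 + λ V_SD) = 0.5 × 2.56 × 1.85² × (1 + 0.098 × 5.47) = 6.73 mA.

Saturation; I_D = 6.73 mA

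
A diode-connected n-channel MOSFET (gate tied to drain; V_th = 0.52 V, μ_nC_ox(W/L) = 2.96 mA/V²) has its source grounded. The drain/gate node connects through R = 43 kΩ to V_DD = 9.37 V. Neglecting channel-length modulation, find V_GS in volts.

V_GS = 0.885 V

With gate tied to drain, V_GS = V_DS ≥ V_GS − V_th, so the device is in saturation.
KCL at the drain: ½ k_n (V_GS − V_th)² = (V_DD − V_GS)/R.
Let x = V_GS − 0.52. Then 63.6 x² + x − 8.85 = 0, giving x = 0.365 V (positive root), so V_GS = 0.885 V.
I_D = (V_DD − V_GS)/R = (9.37 − 0.885) / 43 = 0.197 mA.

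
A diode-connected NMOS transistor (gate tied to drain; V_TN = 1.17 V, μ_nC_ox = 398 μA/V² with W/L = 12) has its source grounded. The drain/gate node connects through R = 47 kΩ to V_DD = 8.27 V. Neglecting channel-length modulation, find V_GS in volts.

V_GS = 1.42 V

With gate tied to drain, V_GS = V_DS ≥ V_GS − V_TN, so the device is in saturation.
k_n = μ_nC_ox · (W/L) = 4.776 mA/V².
KCL at the drain: ½ k_n (V_GS − V_TN)² = (V_DD − V_GS)/R.
Let x = V_GS − 1.17. Then 112 x² + x − 7.1 = 0, giving x = 0.247 V (positive root), so V_GS = 1.42 V.
I_D = (V_DD − V_GS)/R = (8.27 − 1.42) / 47 = 0.146 mA.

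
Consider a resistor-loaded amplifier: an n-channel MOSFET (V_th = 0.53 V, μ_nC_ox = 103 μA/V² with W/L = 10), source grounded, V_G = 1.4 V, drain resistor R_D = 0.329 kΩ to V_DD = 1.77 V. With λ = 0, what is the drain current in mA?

I_D = 0.390 mA

V_GS = V_G = 1.4 V, so V_ov = 1.4 − 0.53 = 0.87 V.
k_n = μ_nC_ox · (W/L) = 1.03 mA/V².
Assume saturation: I_D = ½ k_n V_ov² = 0.5 × 1.03 × 0.87² = 0.39 mA, giving V_DS = V_DD − I_D R_D = 1.77 − 0.39 × 0.329 = 1.64 V.
V_DS = 1.64 V ≥ V_ov = 0.87 V, confirming saturation.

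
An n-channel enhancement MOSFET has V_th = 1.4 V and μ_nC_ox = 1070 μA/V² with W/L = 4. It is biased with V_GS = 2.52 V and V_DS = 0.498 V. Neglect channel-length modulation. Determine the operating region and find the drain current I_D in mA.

k_n = μ_nC_ox · (W/L) = 4.28 mA/V².
V_ov = V_GS − V_th = 2.52 − 1.4 = 1.12 V.
Since V_DS = 0.498 V < V_ov = 1.12 V, the device is in the triode region.
I_D = k_n [V_ov · V_DS − ½ V_DS²] = 4.28 × [1.12 × 0.498 − 0.5 × 0.498²] = 1.86 mA.

Triode; I_D = 1.86 mA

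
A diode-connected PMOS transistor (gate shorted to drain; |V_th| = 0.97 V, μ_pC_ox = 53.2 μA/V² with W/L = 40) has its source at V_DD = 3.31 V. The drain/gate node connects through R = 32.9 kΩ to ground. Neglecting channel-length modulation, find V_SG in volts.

With gate tied to drain, V_SG = V_SD ≥ V_SG − |V_th|, so the device is in saturation.
k_p = μ_pC_ox · (W/L) = 2.128 mA/V².
KCL at the drain: ½ k_p (V_SG − |V_th|)² = (V_DD − V_SG)/R.
Let x = V_SG − 0.97. Then 35 x² + x − 2.34 = 0, giving x = 0.245 V (positive root), so V_SG = 1.21 V.
I_D = (V_DD − V_SG)/R = (3.31 − 1.21) / 32.9 = 0.0637 mA.

V_SG = 1.21 V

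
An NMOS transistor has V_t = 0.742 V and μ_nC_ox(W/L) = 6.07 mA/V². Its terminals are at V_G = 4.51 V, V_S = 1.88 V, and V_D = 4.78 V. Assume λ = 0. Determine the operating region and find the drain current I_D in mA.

Saturation; I_D = 10.8 mA

V_GS = V_G − V_S = 4.51 − 1.88 = 2.63 V; V_DS = V_D − V_S = 4.78 − 1.88 = 2.9 V.
V_ov = V_GS − V_t = 2.63 − 0.742 = 1.89 V.
Since V_DS = 2.9 V ≥ V_ov = 1.89 V, the device is in saturation.
I_D = ½ k_n V_ov² = 0.5 × 6.07 × 1.89² = 10.8 mA.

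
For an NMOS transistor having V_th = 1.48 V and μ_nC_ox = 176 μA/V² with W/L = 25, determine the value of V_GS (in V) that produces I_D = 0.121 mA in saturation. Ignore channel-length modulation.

V_GS = 1.71 V

k_n = μ_nC_ox · (W/L) = 4.4 mA/V².
In saturation I_D = ½ k_n (V_GS − V_th)², so V_GS − V_th = √(2 I_D / k_n) = √(2 × 0.121 / 4.4) = 0.235 V.
V_GS = 1.48 + 0.235 = 1.71 V.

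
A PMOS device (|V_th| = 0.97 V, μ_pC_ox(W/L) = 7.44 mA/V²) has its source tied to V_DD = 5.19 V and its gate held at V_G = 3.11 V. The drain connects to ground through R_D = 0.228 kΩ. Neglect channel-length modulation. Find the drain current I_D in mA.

I_D = 4.58 mA

V_SG = V_DD − V_G = 5.19 − 3.11 = 2.08 V, so V_ov = 2.08 − 0.97 = 1.11 V.
Assume saturation: I_D = ½ k_p V_ov² = 0.5 × 7.44 × 1.11² = 4.58 mA, giving V_SD = V_DD − I_D R_D = 5.19 − 4.58 × 0.228 = 4.14 V.
V_SD = 4.14 V ≥ V_ov = 1.11 V, confirming saturation.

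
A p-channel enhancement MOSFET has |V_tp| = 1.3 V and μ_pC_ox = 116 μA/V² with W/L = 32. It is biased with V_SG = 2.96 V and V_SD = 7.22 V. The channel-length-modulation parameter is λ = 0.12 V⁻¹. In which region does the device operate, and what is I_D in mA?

k_p = μ_pC_ox · (W/L) = 3.712 mA/V².
V_ov = V_SG − |V_tp| = 2.96 − 1.3 = 1.66 V.
Since V_SD = 7.22 V ≥ V_ov = 1.66 V, the device is in saturation.
I_D = ½ k_p V_ov² (1 + λ V_SD) = 0.5 × 3.712 × 1.66² × (1 + 0.12 × 7.22) = 9.55 mA.

Saturation; I_D = 9.55 mA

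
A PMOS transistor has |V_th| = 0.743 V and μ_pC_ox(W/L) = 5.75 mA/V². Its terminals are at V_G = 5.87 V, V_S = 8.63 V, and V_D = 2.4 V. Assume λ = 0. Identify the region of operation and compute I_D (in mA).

Saturation; I_D = 11.7 mA

V_SG = V_S − V_G = 8.63 − 5.87 = 2.76 V; V_SD = V_S − V_D = 8.63 − 2.4 = 6.23 V.
V_ov = V_SG − |V_th| = 2.76 − 0.743 = 2.02 V.
Since V_SD = 6.23 V ≥ V_ov = 2.02 V, the device is in saturation.
I_D = ½ k_p V_ov² = 0.5 × 5.75 × 2.02² = 11.7 mA.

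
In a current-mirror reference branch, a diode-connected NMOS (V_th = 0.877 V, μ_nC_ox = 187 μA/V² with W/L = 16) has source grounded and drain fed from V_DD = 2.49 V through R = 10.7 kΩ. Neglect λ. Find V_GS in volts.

With gate tied to drain, V_GS = V_DS ≥ V_GS − V_th, so the device is in saturation.
k_n = μ_nC_ox · (W/L) = 2.992 mA/V².
KCL at the drain: ½ k_n (V_GS − V_th)² = (V_DD − V_GS)/R.
Let x = V_GS − 0.877. Then 16 x² + x − 1.613 = 0, giving x = 0.288 V (positive root), so V_GS = 1.16 V.
I_D = (V_DD − V_GS)/R = (2.49 − 1.16) / 10.7 = 0.124 mA.

V_GS = 1.16 V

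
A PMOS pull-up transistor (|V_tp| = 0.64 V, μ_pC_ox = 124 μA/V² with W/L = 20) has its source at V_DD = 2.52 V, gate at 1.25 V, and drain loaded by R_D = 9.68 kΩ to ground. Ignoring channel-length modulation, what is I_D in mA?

V_SG = V_DD − V_G = 2.52 − 1.25 = 1.27 V, so V_ov = 1.27 − 0.64 = 0.63 V.
k_p = μ_pC_ox · (W/L) = 2.48 mA/V².
Assume saturation: I_D = ½ k_p V_ov² = 0.5 × 2.48 × 0.63² = 0.492 mA, giving V_SD = V_DD − I_D R_D = 2.52 − 0.492 × 9.68 = -2.24 V.
But -2.24 V < V_ov = 0.63 V, so the device is actually in triode.
In triode I_D = k_p[V_ov V_SD − ½ V_SD²] and I_D = (V_DD − V_SD)/R_D. Equating: 12 V_SD² − 16.12 V_SD + 2.52 = 0, giving V_SD = 0.181 V (the root below V_ov).
I_D = (2.52 − 0.181) / 9.68 = 0.242 mA.

I_D = 0.242 mA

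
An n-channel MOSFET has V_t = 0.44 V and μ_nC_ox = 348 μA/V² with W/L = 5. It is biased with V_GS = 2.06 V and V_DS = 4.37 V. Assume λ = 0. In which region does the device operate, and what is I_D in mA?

k_n = μ_nC_ox · (W/L) = 1.74 mA/V².
V_ov = V_GS − V_t = 2.06 − 0.44 = 1.62 V.
Since V_DS = 4.37 V ≥ V_ov = 1.62 V, the device is in saturation.
I_D = ½ k_n V_ov² = 0.5 × 1.74 × 1.62² = 2.28 mA.

Saturation; I_D = 2.28 mA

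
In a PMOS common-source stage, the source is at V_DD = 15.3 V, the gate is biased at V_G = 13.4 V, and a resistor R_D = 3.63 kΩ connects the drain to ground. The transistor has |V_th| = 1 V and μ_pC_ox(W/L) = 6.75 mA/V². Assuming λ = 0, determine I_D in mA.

I_D = 2.73 mA

V_SG = V_DD − V_G = 15.3 − 13.4 = 1.9 V, so V_ov = 1.9 − 1 = 0.9 V.
Assume saturation: I_D = ½ k_p V_ov² = 0.5 × 6.75 × 0.9² = 2.73 mA, giving V_SD = V_DD − I_D R_D = 15.3 − 2.73 × 3.63 = 5.38 V.
V_SD = 5.38 V ≥ V_ov = 0.9 V, confirming saturation.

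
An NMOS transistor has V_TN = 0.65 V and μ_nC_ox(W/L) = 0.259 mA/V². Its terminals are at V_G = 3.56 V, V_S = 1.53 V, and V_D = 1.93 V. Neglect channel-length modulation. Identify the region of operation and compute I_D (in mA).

Triode; I_D = 0.122 mA

V_GS = V_G − V_S = 3.56 − 1.53 = 2.03 V; V_DS = V_D − V_S = 1.93 − 1.53 = 0.4 V.
V_ov = V_GS − V_TN = 2.03 − 0.65 = 1.38 V.
Since V_DS = 0.4 V < V_ov = 1.38 V, the device is in the triode region.
I_D = k_n [V_ov · V_DS − ½ V_DS²] = 0.259 × [1.38 × 0.4 − 0.5 × 0.4²] = 0.122 mA.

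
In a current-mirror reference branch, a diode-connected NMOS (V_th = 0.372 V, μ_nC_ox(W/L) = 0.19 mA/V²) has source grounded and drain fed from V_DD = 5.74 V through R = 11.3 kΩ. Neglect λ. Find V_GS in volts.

V_GS = 2.19 V

With gate tied to drain, V_GS = V_DS ≥ V_GS − V_th, so the device is in saturation.
KCL at the drain: ½ k_n (V_GS − V_th)² = (V_DD − V_GS)/R.
Let x = V_GS − 0.372. Then 1.07 x² + x − 5.368 = 0, giving x = 1.82 V (positive root), so V_GS = 2.19 V.
I_D = (V_DD − V_GS)/R = (5.74 − 2.19) / 11.3 = 0.314 mA.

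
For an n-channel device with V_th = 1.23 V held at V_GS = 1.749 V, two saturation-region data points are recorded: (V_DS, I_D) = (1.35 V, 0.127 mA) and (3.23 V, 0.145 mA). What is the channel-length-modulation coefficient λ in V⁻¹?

With V_GS fixed, I_D ∝ (1 + λ V_DS) in saturation, so I_D2/I_D1 = (1 + λ V_DS2)/(1 + λ V_DS1).
0.145/0.127 = 1.142 = (1 + 3.23 λ)/(1 + 1.35 λ).
Solving: λ (I_D1 V_DS2 − I_D2 V_DS1) = I_D2 − I_D1, so λ = (0.145 − 0.127) / (0.127 × 3.23 − 0.145 × 1.35) = 0.018 / 0.214 = 0.0839 V⁻¹.

λ = 0.0839 V⁻¹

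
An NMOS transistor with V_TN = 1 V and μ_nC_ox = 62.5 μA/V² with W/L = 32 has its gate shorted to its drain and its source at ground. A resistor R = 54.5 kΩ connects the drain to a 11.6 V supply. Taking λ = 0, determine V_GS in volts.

V_GS = 1.43 V

With gate tied to drain, V_GS = V_DS ≥ V_GS − V_TN, so the device is in saturation.
k_n = μ_nC_ox · (W/L) = 2 mA/V².
KCL at the drain: ½ k_n (V_GS − V_TN)² = (V_DD − V_GS)/R.
Let x = V_GS − 1. Then 54.5 x² + x − 10.6 = 0, giving x = 0.432 V (positive root), so V_GS = 1.43 V.
I_D = (V_DD − V_GS)/R = (11.6 − 1.43) / 54.5 = 0.187 mA.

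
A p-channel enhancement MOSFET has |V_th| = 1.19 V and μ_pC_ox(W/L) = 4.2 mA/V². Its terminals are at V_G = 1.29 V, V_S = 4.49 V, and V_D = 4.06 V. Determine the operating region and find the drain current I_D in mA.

V_SG = V_S − V_G = 4.49 − 1.29 = 3.2 V; V_SD = V_S − V_D = 4.49 − 4.06 = 0.43 V.
V_ov = V_SG − |V_th| = 3.2 − 1.19 = 2.01 V.
Since V_SD = 0.43 V < V_ov = 2.01 V, the device is in the triode region.
I_D = k_p [V_ov · V_SD − ½ V_SD²] = 4.2 × [2.01 × 0.43 − 0.5 × 0.43²] = 3.24 mA.

Triode; I_D = 3.24 mA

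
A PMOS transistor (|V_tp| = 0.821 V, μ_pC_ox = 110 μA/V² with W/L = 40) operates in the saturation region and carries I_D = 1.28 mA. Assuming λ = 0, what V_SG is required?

V_SG = 1.58 V

k_p = μ_pC_ox · (W/L) = 4.4 mA/V².
In saturation I_D = ½ k_p (V_SG − |V_tp|)², so V_SG − |V_tp| = √(2 I_D / k_p) = √(2 × 1.28 / 4.4) = 0.763 V.
V_SG = 0.821 + 0.763 = 1.58 V.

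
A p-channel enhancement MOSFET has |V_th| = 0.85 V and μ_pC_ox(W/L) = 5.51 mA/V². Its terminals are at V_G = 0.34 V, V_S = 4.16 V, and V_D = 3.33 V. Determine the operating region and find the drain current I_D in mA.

Triode; I_D = 11.7 mA

V_SG = V_S − V_G = 4.16 − 0.34 = 3.82 V; V_SD = V_S − V_D = 4.16 − 3.33 = 0.83 V.
V_ov = V_SG − |V_th| = 3.82 − 0.85 = 2.97 V.
Since V_SD = 0.83 V < V_ov = 2.97 V, the device is in the triode region.
I_D = k_p [V_ov · V_SD − ½ V_SD²] = 5.51 × [2.97 × 0.83 − 0.5 × 0.83²] = 11.7 mA.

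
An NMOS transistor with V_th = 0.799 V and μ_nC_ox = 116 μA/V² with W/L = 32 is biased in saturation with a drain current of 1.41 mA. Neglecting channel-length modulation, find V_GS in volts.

k_n = μ_nC_ox · (W/L) = 3.712 mA/V².
In saturation I_D = ½ k_n (V_GS − V_th)², so V_GS − V_th = √(2 I_D / k_n) = √(2 × 1.41 / 3.712) = 0.872 V.
V_GS = 0.799 + 0.872 = 1.67 V.

V_GS = 1.67 V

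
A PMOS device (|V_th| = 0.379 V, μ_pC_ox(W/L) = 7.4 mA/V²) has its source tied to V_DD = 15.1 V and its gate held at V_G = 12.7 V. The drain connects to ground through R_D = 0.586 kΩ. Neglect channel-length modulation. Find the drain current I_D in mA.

V_SG = V_DD − V_G = 15.1 − 12.7 = 2.4 V, so V_ov = 2.4 − 0.379 = 2.02 V.
Assume saturation: I_D = ½ k_p V_ov² = 0.5 × 7.4 × 2.02² = 15.1 mA, giving V_SD = V_DD − I_D R_D = 15.1 − 15.1 × 0.586 = 6.24 V.
V_SD = 6.24 V ≥ V_ov = 2.02 V, confirming saturation.

I_D = 15.1 mA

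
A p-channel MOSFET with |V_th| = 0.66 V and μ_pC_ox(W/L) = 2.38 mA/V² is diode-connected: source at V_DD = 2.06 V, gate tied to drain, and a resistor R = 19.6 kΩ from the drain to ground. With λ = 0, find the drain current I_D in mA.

With gate tied to drain, V_SG = V_SD ≥ V_SG − |V_th|, so the device is in saturation.
KCL at the drain: ½ k_p (V_SG − |V_th|)² = (V_DD − V_SG)/R.
Let x = V_SG − 0.66. Then 23.3 x² + x − 1.4 = 0, giving x = 0.224 V (positive root), so V_SG = 0.884 V.
I_D = (V_DD − V_SG)/R = (2.06 − 0.884) / 19.6 = 0.06 mA.

I_D = 0.0600 mA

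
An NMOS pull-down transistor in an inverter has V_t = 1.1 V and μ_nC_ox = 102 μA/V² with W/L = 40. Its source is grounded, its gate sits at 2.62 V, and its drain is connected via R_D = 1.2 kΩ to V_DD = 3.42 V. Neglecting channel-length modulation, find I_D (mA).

V_GS = V_G = 2.62 V, so V_ov = 2.62 − 1.1 = 1.52 V.
k_n = μ_nC_ox · (W/L) = 4.08 mA/V².
Assume saturation: I_D = ½ k_n V_ov² = 0.5 × 4.08 × 1.52² = 4.71 mA, giving V_DS = V_DD − I_D R_D = 3.42 − 4.71 × 1.2 = -2.24 V.
But -2.24 V < V_ov = 1.52 V, so the device is actually in triode.
In triode I_D = k_n[V_ov V_DS − ½ V_DS²] and I_D = (V_DD − V_DS)/R_D. Equating: 2.45 V_DS² − 8.442 V_DS + 3.42 = 0, giving V_DS = 0.469 V (the root below V_ov).
I_D = (3.42 − 0.469) / 1.2 = 2.46 mA.

I_D = 2.46 mA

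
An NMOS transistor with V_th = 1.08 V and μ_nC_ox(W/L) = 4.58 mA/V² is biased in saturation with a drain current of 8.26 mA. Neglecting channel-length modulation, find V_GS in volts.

V_GS = 2.98 V

In saturation I_D = ½ k_n (V_GS − V_th)², so V_GS − V_th = √(2 I_D / k_n) = √(2 × 8.26 / 4.58) = 1.9 V.
V_GS = 1.08 + 1.9 = 2.98 V.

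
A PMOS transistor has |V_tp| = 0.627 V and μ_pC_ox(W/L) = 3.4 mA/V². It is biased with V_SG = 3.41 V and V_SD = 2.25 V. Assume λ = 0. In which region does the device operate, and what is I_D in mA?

Triode; I_D = 12.7 mA

V_ov = V_SG − |V_tp| = 3.41 − 0.627 = 2.78 V.
Since V_SD = 2.25 V < V_ov = 2.78 V, the device is in the triode region.
I_D = k_p [V_ov · V_SD − ½ V_SD²] = 3.4 × [2.78 × 2.25 − 0.5 × 2.25²] = 12.7 mA.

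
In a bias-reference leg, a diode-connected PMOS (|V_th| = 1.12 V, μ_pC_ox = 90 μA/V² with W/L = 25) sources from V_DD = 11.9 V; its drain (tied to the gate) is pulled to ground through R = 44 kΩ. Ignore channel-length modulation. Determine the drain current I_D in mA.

With gate tied to drain, V_SG = V_SD ≥ V_SG − |V_th|, so the device is in saturation.
k_p = μ_pC_ox · (W/L) = 2.25 mA/V².
KCL at the drain: ½ k_p (V_SG − |V_th|)² = (V_DD − V_SG)/R.
Let x = V_SG − 1.12. Then 49.5 x² + x − 10.78 = 0, giving x = 0.457 V (positive root), so V_SG = 1.58 V.
I_D = (V_DD − V_SG)/R = (11.9 − 1.58) / 44 = 0.235 mA.

I_D = 0.235 mA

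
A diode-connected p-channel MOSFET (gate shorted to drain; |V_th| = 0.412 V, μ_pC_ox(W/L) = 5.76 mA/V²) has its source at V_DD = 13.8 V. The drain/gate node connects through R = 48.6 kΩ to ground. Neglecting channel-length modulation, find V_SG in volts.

V_SG = 0.718 V

With gate tied to drain, V_SG = V_SD ≥ V_SG − |V_th|, so the device is in saturation.
KCL at the drain: ½ k_p (V_SG − |V_th|)² = (V_DD − V_SG)/R.
Let x = V_SG − 0.412. Then 140 x² + x − 13.39 = 0, giving x = 0.306 V (positive root), so V_SG = 0.718 V.
I_D = (V_DD − V_SG)/R = (13.8 − 0.718) / 48.6 = 0.269 mA.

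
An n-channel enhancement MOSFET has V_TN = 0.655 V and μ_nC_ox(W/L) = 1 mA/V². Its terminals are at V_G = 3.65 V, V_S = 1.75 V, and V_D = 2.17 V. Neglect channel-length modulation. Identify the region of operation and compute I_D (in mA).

Triode; I_D = 0.435 mA

V_GS = V_G − V_S = 3.65 − 1.75 = 1.9 V; V_DS = V_D − V_S = 2.17 − 1.75 = 0.42 V.
V_ov = V_GS − V_TN = 1.9 − 0.655 = 1.24 V.
Since V_DS = 0.42 V < V_ov = 1.24 V, the device is in the triode region.
I_D = k_n [V_ov · V_DS − ½ V_DS²] = 1 × [1.24 × 0.42 − 0.5 × 0.42²] = 0.435 mA.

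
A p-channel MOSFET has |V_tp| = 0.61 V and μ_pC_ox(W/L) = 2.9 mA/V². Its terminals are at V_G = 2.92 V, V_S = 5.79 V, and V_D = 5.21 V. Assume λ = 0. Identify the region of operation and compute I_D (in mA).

Triode; I_D = 3.31 mA

V_SG = V_S − V_G = 5.79 − 2.92 = 2.87 V; V_SD = V_S − V_D = 5.79 − 5.21 = 0.58 V.
V_ov = V_SG − |V_tp| = 2.87 − 0.61 = 2.26 V.
Since V_SD = 0.58 V < V_ov = 2.26 V, the device is in the triode region.
I_D = k_p [V_ov · V_SD − ½ V_SD²] = 2.9 × [2.26 × 0.58 − 0.5 × 0.58²] = 3.31 mA.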